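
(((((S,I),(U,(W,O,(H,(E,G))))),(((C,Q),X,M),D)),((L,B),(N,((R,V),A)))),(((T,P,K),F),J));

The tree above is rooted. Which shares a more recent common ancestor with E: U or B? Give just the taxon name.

U

The MRCA of E and U subtends (U,(W,O,(H,(E,G)))) (6 taxa).
The MRCA of E and B subtends ((((S,I),(U,(W,O,(H,(E,G))))),(((C,Q),X,M),D)),((L,B),(N,((R,V),A)))) (19 taxa).
The first is nested inside the second, so E shares a more recent common ancestor with U.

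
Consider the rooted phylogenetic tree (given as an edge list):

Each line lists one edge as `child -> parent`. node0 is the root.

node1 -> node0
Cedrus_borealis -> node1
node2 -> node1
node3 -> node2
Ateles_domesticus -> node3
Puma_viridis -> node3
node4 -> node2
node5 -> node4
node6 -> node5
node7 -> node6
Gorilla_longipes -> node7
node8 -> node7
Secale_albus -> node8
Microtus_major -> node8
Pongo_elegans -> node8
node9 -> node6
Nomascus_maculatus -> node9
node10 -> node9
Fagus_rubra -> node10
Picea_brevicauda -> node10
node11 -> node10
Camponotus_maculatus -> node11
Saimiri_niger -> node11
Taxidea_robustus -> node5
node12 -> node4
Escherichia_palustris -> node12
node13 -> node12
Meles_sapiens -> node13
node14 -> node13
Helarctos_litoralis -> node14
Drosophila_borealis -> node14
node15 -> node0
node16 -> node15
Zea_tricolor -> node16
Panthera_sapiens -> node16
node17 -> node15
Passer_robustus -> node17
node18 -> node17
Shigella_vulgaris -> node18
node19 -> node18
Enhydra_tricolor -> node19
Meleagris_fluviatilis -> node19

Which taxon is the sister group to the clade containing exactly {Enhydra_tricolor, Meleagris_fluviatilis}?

Shigella_vulgaris

The clade containing exactly {Enhydra_tricolor, Meleagris_fluviatilis} attaches to the tree at the node subtending (Shigella_vulgaris,(Enhydra_tricolor,Meleagris_fluviatilis)).
The other lineage descending from that same node — the sister group — is the single tip Shigella_vulgaris.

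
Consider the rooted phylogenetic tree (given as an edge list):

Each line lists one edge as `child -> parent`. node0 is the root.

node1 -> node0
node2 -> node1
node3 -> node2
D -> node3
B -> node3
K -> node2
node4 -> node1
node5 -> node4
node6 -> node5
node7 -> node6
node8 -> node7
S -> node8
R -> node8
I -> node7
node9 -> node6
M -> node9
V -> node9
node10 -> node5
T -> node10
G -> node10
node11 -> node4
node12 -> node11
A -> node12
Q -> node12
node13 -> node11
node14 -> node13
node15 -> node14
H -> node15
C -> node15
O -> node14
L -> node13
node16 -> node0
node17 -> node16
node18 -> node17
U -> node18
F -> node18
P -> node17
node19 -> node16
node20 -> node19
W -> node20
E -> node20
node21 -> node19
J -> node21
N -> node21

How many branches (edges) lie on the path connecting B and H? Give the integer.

9

The MRCA of B and H is the node subtending (((D,B),K),(((((S,R),I),(M,V)),(T,G)),((A,Q),(((H,C),O),L)))).
From B up to that node: 3 branches. From H up to the same node: 6 branches. Total: 3 + 6 = 9.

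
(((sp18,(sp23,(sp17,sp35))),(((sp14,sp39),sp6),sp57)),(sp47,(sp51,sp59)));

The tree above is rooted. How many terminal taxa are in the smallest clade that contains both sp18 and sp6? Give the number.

8

The MRCA of sp18 and sp6 is the node subtending ((sp18,(sp23,(sp17,sp35))),(((sp14,sp39),sp6),sp57)).
That clade contains 8 terminal taxa: sp14, sp17, sp18, sp23, sp35, sp39, sp57, sp6.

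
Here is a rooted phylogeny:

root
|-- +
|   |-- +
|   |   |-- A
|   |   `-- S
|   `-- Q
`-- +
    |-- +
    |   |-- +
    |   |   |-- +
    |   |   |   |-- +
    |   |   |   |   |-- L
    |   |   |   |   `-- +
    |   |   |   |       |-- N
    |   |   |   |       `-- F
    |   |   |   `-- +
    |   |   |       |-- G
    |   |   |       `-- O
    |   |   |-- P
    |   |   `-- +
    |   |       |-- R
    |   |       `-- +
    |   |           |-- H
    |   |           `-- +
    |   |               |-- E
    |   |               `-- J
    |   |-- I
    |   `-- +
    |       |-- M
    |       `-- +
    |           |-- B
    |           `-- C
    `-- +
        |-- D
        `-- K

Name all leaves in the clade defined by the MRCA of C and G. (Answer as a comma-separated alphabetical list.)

B, C, E, F, G, H, I, J, L, M, N, O, P, R

Tracing C: it sits inside (B,C).
Tracing G: it sits inside (G,O).
The smallest clade enclosing both is ((((L,(N,F)),(G,O)),P,(R,(H,(E,J)))),I,(M,(B,C))); the answer is its 14 terminal taxa in alphabetical order.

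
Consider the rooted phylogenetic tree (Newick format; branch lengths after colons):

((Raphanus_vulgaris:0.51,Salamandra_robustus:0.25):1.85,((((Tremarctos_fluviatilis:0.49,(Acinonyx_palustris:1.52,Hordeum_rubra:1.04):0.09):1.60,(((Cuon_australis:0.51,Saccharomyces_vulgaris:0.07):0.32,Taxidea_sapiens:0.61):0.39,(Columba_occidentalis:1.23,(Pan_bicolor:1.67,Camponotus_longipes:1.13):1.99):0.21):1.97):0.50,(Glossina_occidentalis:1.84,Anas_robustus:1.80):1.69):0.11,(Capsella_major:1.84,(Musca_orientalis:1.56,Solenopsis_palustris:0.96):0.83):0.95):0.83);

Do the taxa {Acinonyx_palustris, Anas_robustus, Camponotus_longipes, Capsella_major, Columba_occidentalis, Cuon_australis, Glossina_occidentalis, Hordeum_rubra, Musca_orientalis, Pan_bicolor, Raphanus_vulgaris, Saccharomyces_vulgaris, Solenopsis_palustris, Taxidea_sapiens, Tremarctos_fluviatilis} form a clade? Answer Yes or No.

The MRCA of the listed taxa is the root, so the smallest clade containing them is the whole tree.
That clade also contains Salamandra_robustus, which is not in the proposed group, so the group is not monophyletic.

No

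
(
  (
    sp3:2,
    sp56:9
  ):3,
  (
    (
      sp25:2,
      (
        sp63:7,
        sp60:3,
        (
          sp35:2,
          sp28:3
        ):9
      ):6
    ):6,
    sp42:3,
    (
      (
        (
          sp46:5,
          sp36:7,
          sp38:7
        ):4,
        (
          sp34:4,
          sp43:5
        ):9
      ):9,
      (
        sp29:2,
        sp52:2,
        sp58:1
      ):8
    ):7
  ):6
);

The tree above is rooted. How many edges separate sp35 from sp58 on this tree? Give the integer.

The MRCA of sp35 and sp58 is the node subtending ((sp25,(sp63,sp60,(sp35,sp28))),sp42,(((sp46,sp36,sp38),(sp34,sp43)),(sp29,sp52,sp58))).
From sp35 up to that node: 4 branches. From sp58 up to the same node: 3 branches. Total: 4 + 3 = 7.

7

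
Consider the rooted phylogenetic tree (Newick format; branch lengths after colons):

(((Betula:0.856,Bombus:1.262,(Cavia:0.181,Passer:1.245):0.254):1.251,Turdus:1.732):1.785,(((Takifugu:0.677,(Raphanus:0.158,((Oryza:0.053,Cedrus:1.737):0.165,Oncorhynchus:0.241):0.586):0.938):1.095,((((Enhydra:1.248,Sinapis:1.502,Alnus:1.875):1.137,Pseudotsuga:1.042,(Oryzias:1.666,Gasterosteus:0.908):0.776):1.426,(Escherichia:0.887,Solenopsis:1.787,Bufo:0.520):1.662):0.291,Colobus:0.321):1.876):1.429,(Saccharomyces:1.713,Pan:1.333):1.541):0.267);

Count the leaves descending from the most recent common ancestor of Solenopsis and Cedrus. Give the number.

The MRCA of Solenopsis and Cedrus is the node subtending ((Takifugu,(Raphanus,((Oryza,Cedrus),Oncorhynchus))),((((Enhydra,Sinapis,Alnus),Pseudotsuga,(Oryzias,Gasterosteus)),(Escherichia,Solenopsis,Bufo)),Colobus)).
That clade contains 15 terminal taxa: Alnus, Bufo, Cedrus, Colobus, Enhydra, Escherichia, Gasterosteus, Oncorhynchus, Oryza, Oryzias, Pseudotsuga, Raphanus, Sinapis, Solenopsis, Takifugu.

15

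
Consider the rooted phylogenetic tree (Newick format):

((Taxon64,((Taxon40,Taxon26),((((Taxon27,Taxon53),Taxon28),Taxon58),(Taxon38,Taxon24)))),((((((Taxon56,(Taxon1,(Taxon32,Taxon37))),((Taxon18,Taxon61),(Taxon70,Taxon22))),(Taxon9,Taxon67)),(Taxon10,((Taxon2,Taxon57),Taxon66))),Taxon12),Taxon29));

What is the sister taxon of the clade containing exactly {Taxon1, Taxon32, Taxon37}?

Taxon56

The clade containing exactly {Taxon1, Taxon32, Taxon37} attaches to the tree at the node subtending (Taxon56,(Taxon1,(Taxon32,Taxon37))).
The other lineage descending from that same node — the sister group — is the single tip Taxon56.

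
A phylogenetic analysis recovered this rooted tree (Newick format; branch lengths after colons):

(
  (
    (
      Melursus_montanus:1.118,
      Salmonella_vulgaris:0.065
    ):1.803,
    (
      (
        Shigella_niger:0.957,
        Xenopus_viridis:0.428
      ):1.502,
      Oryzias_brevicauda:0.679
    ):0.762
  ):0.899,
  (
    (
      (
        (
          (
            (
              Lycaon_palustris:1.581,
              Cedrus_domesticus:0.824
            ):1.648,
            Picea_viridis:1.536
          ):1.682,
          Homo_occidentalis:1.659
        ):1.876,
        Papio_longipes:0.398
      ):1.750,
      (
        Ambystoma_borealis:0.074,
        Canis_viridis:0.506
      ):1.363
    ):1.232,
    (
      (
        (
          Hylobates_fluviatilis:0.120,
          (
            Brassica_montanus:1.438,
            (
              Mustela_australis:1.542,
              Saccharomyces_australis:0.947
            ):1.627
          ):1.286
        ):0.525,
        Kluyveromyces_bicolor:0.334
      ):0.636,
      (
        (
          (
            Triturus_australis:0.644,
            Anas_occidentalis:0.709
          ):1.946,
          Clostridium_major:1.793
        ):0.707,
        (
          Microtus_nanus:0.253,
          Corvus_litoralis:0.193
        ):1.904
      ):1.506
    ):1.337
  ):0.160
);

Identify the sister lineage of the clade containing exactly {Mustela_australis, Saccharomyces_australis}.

The clade containing exactly {Mustela_australis, Saccharomyces_australis} attaches to the tree at the node subtending (Brassica_montanus,(Mustela_australis,Saccharomyces_australis)).
The other lineage descending from that same node — the sister group — is the single tip Brassica_montanus.

Brassica_montanus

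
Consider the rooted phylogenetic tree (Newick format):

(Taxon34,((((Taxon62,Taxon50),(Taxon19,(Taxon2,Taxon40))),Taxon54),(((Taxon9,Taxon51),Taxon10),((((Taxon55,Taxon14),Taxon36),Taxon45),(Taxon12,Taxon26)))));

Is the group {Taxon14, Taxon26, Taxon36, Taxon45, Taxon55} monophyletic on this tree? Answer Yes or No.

The MRCA of the listed taxa subtends ((((Taxon55,Taxon14),Taxon36),Taxon45),(Taxon12,Taxon26)).
That clade also contains Taxon12, which is not in the proposed group, so the group is not monophyletic.

No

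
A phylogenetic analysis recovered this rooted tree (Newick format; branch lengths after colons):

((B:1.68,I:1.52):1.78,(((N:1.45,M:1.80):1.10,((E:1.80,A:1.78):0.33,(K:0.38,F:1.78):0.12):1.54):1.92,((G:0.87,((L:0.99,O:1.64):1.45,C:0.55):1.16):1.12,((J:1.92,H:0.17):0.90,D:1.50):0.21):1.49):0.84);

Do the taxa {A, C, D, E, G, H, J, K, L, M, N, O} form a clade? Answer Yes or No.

No

The MRCA of the listed taxa subtends (((N,M),((E,A),(K,F))),((G,((L,O),C)),((J,H),D))).
That clade also contains F, which is not in the proposed group, so the group is not monophyletic.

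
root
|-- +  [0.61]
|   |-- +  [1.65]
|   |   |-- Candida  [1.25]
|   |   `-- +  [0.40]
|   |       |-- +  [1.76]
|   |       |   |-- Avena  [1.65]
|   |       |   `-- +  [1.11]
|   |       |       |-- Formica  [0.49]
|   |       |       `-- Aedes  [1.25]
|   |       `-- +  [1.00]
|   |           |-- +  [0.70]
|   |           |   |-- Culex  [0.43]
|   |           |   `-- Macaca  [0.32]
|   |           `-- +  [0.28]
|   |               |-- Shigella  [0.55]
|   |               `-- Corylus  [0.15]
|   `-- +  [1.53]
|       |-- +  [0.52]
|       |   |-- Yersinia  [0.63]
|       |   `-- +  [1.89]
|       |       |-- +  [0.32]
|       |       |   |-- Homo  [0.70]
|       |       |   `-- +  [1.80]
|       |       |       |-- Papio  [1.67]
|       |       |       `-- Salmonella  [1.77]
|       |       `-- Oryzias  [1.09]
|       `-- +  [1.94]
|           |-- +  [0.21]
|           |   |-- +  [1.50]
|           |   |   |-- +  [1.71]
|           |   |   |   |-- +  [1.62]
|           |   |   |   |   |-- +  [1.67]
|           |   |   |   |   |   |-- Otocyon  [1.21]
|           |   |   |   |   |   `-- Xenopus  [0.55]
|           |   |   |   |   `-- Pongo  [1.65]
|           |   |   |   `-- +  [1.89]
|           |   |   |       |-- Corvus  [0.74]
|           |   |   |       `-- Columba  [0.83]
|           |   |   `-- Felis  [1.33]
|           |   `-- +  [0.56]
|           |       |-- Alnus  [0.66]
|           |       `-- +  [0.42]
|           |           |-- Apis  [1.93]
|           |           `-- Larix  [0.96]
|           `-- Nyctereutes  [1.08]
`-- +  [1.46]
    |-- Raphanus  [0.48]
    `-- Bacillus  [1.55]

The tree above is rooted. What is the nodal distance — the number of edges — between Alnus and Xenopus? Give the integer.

The MRCA of Alnus and Xenopus is the node subtending (((((Otocyon,Xenopus),Pongo),(Corvus,Columba)),Felis),(Alnus,(Apis,Larix))).
From Alnus up to that node: 2 branches. From Xenopus up to the same node: 5 branches. Total: 2 + 5 = 7.

7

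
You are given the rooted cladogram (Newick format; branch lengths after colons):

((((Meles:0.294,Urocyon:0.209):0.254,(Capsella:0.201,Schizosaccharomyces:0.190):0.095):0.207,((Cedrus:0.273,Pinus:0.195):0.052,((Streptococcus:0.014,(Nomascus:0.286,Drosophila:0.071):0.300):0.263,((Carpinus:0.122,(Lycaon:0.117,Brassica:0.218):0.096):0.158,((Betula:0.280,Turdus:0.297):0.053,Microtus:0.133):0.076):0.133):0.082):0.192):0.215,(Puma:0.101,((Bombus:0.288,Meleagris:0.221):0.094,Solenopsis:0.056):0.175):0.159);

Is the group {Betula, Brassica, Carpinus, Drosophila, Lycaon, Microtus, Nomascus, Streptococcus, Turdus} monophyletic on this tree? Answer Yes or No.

Yes

The most recent common ancestor of these taxa subtends ((Streptococcus,(Nomascus,Drosophila)),((Carpinus,(Lycaon,Brassica)),((Betula,Turdus),Microtus))).
That clade has exactly 9 tips — every listed taxon and nothing else — so the group is monophyletic.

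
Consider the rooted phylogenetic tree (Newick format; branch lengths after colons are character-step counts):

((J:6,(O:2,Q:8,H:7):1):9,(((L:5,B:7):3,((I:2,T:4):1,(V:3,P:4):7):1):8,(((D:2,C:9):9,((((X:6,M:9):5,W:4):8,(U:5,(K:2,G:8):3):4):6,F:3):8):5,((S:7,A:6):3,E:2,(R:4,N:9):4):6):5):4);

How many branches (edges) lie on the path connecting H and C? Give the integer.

8

The MRCA of H and C is the root of the tree.
From H up to that node: 3 branches. From C up to the same node: 5 branches. Total: 3 + 5 = 8.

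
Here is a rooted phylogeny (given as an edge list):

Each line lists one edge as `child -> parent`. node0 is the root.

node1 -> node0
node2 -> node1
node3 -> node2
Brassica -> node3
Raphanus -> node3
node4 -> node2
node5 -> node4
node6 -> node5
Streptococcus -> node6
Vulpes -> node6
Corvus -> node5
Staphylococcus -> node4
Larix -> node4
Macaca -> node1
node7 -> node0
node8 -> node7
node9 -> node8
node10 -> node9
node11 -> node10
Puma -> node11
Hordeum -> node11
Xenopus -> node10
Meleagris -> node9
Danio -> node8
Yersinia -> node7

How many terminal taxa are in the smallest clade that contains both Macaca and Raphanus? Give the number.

8

The MRCA of Macaca and Raphanus is the node subtending (((Brassica,Raphanus),(((Streptococcus,Vulpes),Corvus),Staphylococcus,Larix)),Macaca).
That clade contains 8 terminal taxa: Brassica, Corvus, Larix, Macaca, Raphanus, Staphylococcus, Streptococcus, Vulpes.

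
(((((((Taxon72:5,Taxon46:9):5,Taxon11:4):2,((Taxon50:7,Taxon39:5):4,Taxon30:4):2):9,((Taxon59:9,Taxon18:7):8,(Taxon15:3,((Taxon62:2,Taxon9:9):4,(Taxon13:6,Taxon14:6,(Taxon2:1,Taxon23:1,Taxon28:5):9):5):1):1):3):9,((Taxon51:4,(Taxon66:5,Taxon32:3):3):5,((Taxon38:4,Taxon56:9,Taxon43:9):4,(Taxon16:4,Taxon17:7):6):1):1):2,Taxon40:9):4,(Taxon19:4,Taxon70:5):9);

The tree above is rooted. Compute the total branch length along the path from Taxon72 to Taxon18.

The path runs Taxon72 → … → MRCA → … → Taxon18; the MRCA is the node subtending ((((Taxon72,Taxon46),Taxon11),((Taxon50,Taxon39),Taxon30)),((Taxon59,Taxon18),(Taxon15,((Taxon62,Taxon9),(Taxon13,Taxon14,(Taxon2,Taxon23,Taxon28)))))).
Branch lengths along that path: 5 + 5 + 2 + 9 + 3 + 8 + 7 = 39.

39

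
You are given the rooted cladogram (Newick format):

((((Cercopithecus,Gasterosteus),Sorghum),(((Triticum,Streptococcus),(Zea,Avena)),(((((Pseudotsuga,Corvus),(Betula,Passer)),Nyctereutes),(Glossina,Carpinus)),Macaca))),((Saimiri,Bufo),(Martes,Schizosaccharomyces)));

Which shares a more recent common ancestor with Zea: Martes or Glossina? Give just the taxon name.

Glossina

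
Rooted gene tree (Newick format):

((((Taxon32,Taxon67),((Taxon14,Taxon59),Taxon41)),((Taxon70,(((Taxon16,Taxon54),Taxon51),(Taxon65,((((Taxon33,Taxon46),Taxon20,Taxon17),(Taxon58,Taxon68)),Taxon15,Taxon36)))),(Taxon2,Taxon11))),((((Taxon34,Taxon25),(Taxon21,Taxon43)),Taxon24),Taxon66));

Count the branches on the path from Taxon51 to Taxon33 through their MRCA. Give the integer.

8

The MRCA of Taxon51 and Taxon33 is the node subtending (((Taxon16,Taxon54),Taxon51),(Taxon65,((((Taxon33,Taxon46),Taxon20,Taxon17),(Taxon58,Taxon68)),Taxon15,Taxon36))).
From Taxon51 up to that node: 2 branches. From Taxon33 up to the same node: 6 branches. Total: 2 + 6 = 8.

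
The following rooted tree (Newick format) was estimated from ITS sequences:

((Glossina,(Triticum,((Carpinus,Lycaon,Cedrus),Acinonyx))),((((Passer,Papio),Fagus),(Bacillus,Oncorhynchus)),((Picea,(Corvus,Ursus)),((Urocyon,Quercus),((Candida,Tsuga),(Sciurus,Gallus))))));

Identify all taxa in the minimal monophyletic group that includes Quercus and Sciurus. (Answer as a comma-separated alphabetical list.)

Tracing Quercus: it sits inside (Urocyon,Quercus).
Tracing Sciurus: it sits inside (Sciurus,Gallus).
The smallest clade enclosing both is ((Urocyon,Quercus),((Candida,Tsuga),(Sciurus,Gallus))); the answer is its 6 terminal taxa in alphabetical order.

Candida, Gallus, Quercus, Sciurus, Tsuga, Urocyon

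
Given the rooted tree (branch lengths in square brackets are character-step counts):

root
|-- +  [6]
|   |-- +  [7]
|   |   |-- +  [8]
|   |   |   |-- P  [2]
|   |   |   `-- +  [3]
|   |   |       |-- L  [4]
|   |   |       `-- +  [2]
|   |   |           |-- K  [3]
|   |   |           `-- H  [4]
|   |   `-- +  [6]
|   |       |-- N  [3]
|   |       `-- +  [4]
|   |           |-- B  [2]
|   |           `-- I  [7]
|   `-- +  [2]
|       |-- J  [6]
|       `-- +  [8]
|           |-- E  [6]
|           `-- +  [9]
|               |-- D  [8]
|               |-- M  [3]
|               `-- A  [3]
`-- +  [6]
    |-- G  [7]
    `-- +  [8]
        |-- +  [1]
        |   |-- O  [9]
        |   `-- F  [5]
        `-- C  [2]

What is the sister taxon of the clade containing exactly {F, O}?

The clade containing exactly {F, O} attaches to the tree at the node subtending ((O,F),C).
The other lineage descending from that same node — the sister group — is the single tip C.

C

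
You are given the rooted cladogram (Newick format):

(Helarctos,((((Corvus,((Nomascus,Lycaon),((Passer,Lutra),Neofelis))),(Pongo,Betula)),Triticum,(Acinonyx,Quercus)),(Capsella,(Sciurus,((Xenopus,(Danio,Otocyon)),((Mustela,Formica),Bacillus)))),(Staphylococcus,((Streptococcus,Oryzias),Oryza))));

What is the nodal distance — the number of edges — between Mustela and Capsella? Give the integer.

6

The MRCA of Mustela and Capsella is the node subtending (Capsella,(Sciurus,((Xenopus,(Danio,Otocyon)),((Mustela,Formica),Bacillus)))).
From Mustela up to that node: 5 branches. From Capsella up to the same node: 1 branch. Total: 5 + 1 = 6.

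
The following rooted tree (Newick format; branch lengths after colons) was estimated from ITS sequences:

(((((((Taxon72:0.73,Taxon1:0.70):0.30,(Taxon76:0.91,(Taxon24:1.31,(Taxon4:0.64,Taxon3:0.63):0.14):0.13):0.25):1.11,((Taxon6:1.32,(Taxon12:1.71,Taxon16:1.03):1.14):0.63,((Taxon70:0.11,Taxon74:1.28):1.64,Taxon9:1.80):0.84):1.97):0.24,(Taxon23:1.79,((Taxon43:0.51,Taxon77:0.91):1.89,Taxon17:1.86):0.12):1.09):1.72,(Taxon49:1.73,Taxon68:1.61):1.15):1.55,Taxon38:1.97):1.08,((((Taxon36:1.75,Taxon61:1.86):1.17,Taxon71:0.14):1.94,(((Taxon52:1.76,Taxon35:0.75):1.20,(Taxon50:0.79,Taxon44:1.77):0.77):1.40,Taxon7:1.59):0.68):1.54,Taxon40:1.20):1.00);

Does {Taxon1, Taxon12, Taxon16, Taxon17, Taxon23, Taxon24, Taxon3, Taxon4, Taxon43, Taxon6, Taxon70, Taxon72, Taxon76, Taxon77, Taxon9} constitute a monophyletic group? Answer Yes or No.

The MRCA of the listed taxa subtends ((((Taxon72,Taxon1),(Taxon76,(Taxon24,(Taxon4,Taxon3)))),((Taxon6,(Taxon12,Taxon16)),((Taxon70,Taxon74),Taxon9))),(Taxon23,((Taxon43,Taxon77),Taxon17))).
That clade also contains Taxon74, which is not in the proposed group, so the group is not monophyletic.

No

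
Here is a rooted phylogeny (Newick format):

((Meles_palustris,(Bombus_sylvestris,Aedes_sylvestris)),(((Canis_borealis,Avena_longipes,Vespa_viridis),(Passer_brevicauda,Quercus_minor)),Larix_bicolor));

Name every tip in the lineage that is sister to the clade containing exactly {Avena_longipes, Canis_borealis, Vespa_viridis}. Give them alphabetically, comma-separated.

Passer_brevicauda, Quercus_minor

The clade containing exactly {Avena_longipes, Canis_borealis, Vespa_viridis} attaches to the tree at the node subtending ((Canis_borealis,Avena_longipes,Vespa_viridis),(Passer_brevicauda,Quercus_minor)).
The other lineage descending from that same node — the sister group — is (Passer_brevicauda,Quercus_minor); its 2 tips in alphabetical order are the answer.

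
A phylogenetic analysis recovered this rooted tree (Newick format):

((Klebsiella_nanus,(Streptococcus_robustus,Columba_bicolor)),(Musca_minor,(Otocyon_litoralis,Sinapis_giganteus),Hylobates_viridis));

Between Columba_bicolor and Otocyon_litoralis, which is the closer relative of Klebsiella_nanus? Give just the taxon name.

The MRCA of Klebsiella_nanus and Columba_bicolor subtends (Klebsiella_nanus,(Streptococcus_robustus,Columba_bicolor)) (3 taxa).
The MRCA of Klebsiella_nanus and Otocyon_litoralis is the root, subtending the entire tree (7 taxa).
The first is nested inside the second, so Klebsiella_nanus shares a more recent common ancestor with Columba_bicolor.

Columba_bicolor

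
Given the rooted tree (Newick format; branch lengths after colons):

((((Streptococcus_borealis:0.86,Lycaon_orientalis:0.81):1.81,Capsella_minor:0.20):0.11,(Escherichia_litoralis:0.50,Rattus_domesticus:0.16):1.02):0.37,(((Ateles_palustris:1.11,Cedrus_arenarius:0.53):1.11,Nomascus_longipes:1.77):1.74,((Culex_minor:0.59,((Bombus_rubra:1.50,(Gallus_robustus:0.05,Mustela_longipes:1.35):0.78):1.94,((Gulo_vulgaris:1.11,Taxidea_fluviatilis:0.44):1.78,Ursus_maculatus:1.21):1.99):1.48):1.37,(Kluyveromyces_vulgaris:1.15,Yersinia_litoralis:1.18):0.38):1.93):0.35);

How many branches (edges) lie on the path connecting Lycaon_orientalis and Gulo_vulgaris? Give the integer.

The MRCA of Lycaon_orientalis and Gulo_vulgaris is the root of the tree.
From Lycaon_orientalis up to that node: 4 branches. From Gulo_vulgaris up to the same node: 7 branches. Total: 4 + 7 = 11.

11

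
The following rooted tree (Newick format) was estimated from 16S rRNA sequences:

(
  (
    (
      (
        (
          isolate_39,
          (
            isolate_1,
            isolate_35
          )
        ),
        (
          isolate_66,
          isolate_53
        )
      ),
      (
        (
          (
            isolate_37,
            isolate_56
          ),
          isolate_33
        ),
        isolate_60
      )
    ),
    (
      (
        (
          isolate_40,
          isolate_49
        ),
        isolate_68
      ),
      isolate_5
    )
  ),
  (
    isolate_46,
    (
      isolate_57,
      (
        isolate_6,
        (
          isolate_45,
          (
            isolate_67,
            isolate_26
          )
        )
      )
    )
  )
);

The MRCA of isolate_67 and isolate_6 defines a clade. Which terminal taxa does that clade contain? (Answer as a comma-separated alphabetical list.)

isolate_26, isolate_45, isolate_6, isolate_67

Tracing isolate_67: it sits inside (isolate_67,isolate_26).
Tracing isolate_6: it sits inside (isolate_6,(isolate_45,(isolate_67,isolate_26))).
The smallest clade enclosing both is (isolate_6,(isolate_45,(isolate_67,isolate_26))); the answer is its 4 terminal taxa in alphabetical order.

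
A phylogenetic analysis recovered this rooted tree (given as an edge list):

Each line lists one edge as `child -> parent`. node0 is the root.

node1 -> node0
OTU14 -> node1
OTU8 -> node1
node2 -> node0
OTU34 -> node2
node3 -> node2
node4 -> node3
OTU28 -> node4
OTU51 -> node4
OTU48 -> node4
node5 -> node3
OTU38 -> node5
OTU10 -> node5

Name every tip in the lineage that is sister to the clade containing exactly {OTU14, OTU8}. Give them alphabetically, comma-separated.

OTU10, OTU28, OTU34, OTU38, OTU48, OTU51

The clade containing exactly {OTU14, OTU8} attaches directly to the root of the tree.
The other lineage descending from that same node — the sister group — is (OTU34,((OTU28,OTU51,OTU48),(OTU38,OTU10))); its 6 tips in alphabetical order are the answer.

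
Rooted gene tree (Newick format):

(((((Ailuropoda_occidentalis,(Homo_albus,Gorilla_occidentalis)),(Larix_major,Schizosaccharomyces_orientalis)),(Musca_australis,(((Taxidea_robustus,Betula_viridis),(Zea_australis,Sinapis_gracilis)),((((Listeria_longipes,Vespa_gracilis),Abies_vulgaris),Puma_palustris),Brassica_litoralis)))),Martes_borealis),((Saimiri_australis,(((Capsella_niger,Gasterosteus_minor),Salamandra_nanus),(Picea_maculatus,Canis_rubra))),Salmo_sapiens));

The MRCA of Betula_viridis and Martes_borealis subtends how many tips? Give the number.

16

The MRCA of Betula_viridis and Martes_borealis is the node subtending ((((Ailuropoda_occidentalis,(Homo_albus,Gorilla_occidentalis)),(Larix_major,Schizosaccharomyces_orientalis)),(Musca_australis,(((Taxidea_robustus,Betula_viridis),(Zea_australis,Sinapis_gracilis)),((((Listeria_longipes,Vespa_gracilis),Abies_vulgaris),Puma_palustris),Brassica_litoralis)))),Martes_borealis).
That clade contains 16 terminal taxa: Abies_vulgaris, Ailuropoda_occidentalis, Betula_viridis, Brassica_litoralis, Gorilla_occidentalis, Homo_albus, Larix_major, Listeria_longipes, Martes_borealis, Musca_australis, Puma_palustris, Schizosaccharomyces_orientalis, Sinapis_gracilis, Taxidea_robustus, Vespa_gracilis, Zea_australis.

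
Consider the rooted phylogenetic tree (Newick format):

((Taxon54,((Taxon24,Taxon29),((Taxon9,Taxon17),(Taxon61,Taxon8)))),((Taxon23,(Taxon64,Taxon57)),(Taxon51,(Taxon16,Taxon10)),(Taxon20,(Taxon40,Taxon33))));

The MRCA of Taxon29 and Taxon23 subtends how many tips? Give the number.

16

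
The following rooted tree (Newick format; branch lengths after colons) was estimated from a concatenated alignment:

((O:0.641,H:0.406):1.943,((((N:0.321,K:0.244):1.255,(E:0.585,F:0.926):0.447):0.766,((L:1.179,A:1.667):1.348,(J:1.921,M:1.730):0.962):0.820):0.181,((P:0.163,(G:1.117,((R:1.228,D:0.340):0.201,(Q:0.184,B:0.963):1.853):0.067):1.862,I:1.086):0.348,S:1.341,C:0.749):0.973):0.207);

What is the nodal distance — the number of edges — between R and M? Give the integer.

10

The MRCA of R and M is the node subtending ((((N,K),(E,F)),((L,A),(J,M))),((P,(G,((R,D),(Q,B))),I),S,C)).
From R up to that node: 6 branches. From M up to the same node: 4 branches. Total: 6 + 4 = 10.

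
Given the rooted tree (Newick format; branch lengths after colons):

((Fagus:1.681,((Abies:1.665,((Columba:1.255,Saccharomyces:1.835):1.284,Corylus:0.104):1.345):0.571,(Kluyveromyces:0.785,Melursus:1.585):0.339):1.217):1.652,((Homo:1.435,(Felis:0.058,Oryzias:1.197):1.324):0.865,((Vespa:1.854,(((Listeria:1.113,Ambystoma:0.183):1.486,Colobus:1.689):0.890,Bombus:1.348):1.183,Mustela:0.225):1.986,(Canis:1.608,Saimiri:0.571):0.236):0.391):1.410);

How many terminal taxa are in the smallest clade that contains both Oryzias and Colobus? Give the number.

The MRCA of Oryzias and Colobus is the node subtending ((Homo,(Felis,Oryzias)),((Vespa,(((Listeria,Ambystoma),Colobus),Bombus),Mustela),(Canis,Saimiri))).
That clade contains 11 terminal taxa: Ambystoma, Bombus, Canis, Colobus, Felis, Homo, Listeria, Mustela, Oryzias, Saimiri, Vespa.

11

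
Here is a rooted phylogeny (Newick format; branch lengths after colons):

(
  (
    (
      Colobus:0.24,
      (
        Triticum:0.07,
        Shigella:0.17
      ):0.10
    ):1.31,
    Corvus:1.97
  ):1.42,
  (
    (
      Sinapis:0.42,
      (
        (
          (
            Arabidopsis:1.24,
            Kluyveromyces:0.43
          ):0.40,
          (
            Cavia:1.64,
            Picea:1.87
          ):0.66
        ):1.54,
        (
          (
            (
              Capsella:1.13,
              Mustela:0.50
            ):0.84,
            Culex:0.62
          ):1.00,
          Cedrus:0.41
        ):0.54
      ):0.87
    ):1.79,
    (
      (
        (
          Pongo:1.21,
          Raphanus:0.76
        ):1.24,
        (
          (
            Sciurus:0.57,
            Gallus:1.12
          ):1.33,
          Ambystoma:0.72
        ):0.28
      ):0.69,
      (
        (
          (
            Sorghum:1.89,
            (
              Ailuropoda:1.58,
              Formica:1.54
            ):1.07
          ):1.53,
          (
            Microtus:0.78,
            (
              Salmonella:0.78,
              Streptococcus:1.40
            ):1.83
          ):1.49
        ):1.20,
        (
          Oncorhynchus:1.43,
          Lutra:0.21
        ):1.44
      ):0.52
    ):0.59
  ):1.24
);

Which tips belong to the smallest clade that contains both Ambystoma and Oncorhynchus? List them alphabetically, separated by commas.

Tracing Ambystoma: it sits inside ((Sciurus,Gallus),Ambystoma).
Tracing Oncorhynchus: it sits inside (Oncorhynchus,Lutra).
The smallest clade enclosing both is (((Pongo,Raphanus),((Sciurus,Gallus),Ambystoma)),(((Sorghum,(Ailuropoda,Formica)),(Microtus,(Salmonella,Streptococcus))),(Oncorhynchus,Lutra))); the answer is its 13 terminal taxa in alphabetical order.

Ailuropoda, Ambystoma, Formica, Gallus, Lutra, Microtus, Oncorhynchus, Pongo, Raphanus, Salmonella, Sciurus, Sorghum, Streptococcus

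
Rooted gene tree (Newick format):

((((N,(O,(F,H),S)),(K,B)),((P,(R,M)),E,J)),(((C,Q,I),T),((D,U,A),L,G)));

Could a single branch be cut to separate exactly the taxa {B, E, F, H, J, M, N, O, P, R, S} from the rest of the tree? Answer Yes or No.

The MRCA of the listed taxa subtends (((N,(O,(F,H),S)),(K,B)),((P,(R,M)),E,J)).
That clade also contains K, which is not in the proposed group, so the group is not monophyletic.

No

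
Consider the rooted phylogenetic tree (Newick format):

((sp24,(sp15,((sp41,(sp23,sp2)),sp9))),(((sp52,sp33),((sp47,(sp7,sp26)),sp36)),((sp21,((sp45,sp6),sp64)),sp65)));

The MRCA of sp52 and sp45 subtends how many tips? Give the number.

11

The MRCA of sp52 and sp45 is the node subtending (((sp52,sp33),((sp47,(sp7,sp26)),sp36)),((sp21,((sp45,sp6),sp64)),sp65)).
That clade contains 11 terminal taxa: sp21, sp26, sp33, sp36, sp45, sp47, sp52, sp6, sp64, sp65, sp7.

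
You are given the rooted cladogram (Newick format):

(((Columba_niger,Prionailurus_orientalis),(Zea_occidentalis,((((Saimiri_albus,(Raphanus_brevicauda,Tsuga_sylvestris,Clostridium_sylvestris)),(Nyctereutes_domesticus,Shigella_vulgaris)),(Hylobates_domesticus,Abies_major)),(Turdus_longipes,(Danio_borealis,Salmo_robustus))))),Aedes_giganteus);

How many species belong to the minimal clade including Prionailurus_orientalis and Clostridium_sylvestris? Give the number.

14

The MRCA of Prionailurus_orientalis and Clostridium_sylvestris is the node subtending ((Columba_niger,Prionailurus_orientalis),(Zea_occidentalis,((((Saimiri_albus,(Raphanus_brevicauda,Tsuga_sylvestris,Clostridium_sylvestris)),(Nyctereutes_domesticus,Shigella_vulgaris)),(Hylobates_domesticus,Abies_major)),(Turdus_longipes,(Danio_borealis,Salmo_robustus))))).
That clade contains 14 terminal taxa: Abies_major, Clostridium_sylvestris, Columba_niger, Danio_borealis, Hylobates_domesticus, Nyctereutes_domesticus, Prionailurus_orientalis, Raphanus_brevicauda, Saimiri_albus, Salmo_robustus, Shigella_vulgaris, Tsuga_sylvestris, Turdus_longipes, Zea_occidentalis.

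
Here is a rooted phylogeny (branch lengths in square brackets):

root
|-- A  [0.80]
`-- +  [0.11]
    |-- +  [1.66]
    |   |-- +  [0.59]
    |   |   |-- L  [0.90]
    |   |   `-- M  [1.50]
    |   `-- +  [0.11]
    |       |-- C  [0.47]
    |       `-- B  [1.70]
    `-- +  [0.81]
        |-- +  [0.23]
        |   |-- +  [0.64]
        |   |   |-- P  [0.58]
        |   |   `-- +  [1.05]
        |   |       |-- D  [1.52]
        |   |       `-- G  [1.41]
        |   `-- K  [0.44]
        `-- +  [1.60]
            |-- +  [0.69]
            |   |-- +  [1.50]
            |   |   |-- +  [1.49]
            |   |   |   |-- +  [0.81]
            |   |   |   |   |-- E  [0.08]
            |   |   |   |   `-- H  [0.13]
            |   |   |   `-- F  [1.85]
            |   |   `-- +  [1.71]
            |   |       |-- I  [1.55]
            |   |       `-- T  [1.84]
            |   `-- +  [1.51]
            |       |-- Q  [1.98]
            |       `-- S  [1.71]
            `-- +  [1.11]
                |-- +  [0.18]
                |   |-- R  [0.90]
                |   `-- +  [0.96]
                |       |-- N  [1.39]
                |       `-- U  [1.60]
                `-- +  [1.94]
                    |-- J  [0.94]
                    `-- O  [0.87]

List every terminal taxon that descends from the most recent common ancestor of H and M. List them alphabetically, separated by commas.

Tracing H: it sits inside (E,H).
Tracing M: it sits inside (L,M).
The smallest clade enclosing both is (((L,M),(C,B)),(((P,(D,G)),K),(((((E,H),F),(I,T)),(Q,S)),((R,(N,U)),(J,O))))); the answer is its 20 terminal taxa in alphabetical order.

B, C, D, E, F, G, H, I, J, K, L, M, N, O, P, Q, R, S, T, U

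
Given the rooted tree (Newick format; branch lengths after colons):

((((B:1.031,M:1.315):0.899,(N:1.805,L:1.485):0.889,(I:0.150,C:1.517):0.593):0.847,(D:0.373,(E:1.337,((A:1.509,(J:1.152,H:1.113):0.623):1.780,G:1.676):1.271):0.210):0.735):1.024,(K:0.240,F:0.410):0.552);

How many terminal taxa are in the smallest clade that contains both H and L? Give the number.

The MRCA of H and L is the node subtending (((B,M),(N,L),(I,C)),(D,(E,((A,(J,H)),G)))).
That clade contains 12 terminal taxa: A, B, C, D, E, G, H, I, J, L, M, N.

12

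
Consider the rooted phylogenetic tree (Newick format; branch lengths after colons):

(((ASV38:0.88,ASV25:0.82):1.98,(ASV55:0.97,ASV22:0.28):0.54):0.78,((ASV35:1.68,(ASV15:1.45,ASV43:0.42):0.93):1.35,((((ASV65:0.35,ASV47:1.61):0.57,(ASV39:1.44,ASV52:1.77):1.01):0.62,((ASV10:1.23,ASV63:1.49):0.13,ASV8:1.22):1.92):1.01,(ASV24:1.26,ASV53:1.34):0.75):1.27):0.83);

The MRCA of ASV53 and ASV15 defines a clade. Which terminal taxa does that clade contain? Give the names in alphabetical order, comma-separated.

Tracing ASV53: it sits inside (ASV24,ASV53).
Tracing ASV15: it sits inside (ASV15,ASV43).
The smallest clade enclosing both is ((ASV35,(ASV15,ASV43)),((((ASV65,ASV47),(ASV39,ASV52)),((ASV10,ASV63),ASV8)),(ASV24,ASV53))); the answer is its 12 terminal taxa in alphabetical order.

ASV10, ASV15, ASV24, ASV35, ASV39, ASV43, ASV47, ASV52, ASV53, ASV63, ASV65, ASV8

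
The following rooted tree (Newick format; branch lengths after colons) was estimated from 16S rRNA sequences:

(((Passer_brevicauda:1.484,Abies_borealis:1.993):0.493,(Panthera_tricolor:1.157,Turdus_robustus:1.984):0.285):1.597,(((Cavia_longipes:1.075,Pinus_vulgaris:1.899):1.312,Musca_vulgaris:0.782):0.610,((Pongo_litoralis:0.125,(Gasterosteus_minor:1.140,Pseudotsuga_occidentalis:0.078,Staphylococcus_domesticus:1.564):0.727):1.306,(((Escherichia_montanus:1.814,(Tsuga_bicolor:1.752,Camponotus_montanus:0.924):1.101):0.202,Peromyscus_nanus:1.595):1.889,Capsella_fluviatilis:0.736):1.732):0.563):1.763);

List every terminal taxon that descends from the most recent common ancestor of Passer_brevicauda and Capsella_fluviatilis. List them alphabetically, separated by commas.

Tracing Passer_brevicauda: it sits inside (Passer_brevicauda,Abies_borealis).
Tracing Capsella_fluviatilis: it sits inside (((Escherichia_montanus,(Tsuga_bicolor,Camponotus_montanus)),Peromyscus_nanus),Capsella_fluviatilis).
The smallest clade enclosing both is the whole tree (their MRCA is the root), so the answer is all 16 tips in alphabetical order.

Abies_borealis, Camponotus_montanus, Capsella_fluviatilis, Cavia_longipes, Escherichia_montanus, Gasterosteus_minor, Musca_vulgaris, Panthera_tricolor, Passer_brevicauda, Peromyscus_nanus, Pinus_vulgaris, Pongo_litoralis, Pseudotsuga_occidentalis, Staphylococcus_domesticus, Tsuga_bicolor, Turdus_robustus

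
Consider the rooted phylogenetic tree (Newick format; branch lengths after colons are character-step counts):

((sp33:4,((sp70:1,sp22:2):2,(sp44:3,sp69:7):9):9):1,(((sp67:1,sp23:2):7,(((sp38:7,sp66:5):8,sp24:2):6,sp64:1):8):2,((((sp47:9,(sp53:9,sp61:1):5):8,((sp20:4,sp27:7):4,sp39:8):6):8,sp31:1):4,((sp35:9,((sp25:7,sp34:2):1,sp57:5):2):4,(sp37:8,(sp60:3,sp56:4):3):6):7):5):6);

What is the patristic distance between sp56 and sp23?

36

The path runs sp56 → … → MRCA → … → sp23; the MRCA is the node subtending (((sp67,sp23),(((sp38,sp66),sp24),sp64)),((((sp47,(sp53,sp61)),((sp20,sp27),sp39)),sp31),((sp35,((sp25,sp34),sp57)),(sp37,(sp60,sp56))))).
Branch lengths along that path: 4 + 3 + 6 + 7 + 5 + 2 + 7 + 2 = 36.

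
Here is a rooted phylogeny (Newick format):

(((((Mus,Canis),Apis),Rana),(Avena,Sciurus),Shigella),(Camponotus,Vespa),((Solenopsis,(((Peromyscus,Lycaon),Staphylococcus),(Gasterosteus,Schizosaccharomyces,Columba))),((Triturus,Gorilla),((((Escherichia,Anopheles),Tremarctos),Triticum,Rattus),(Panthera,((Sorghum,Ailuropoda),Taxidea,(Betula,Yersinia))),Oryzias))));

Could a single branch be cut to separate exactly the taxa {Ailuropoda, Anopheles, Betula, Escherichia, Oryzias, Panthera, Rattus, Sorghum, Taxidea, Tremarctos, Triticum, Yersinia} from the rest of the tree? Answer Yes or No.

The most recent common ancestor of these taxa subtends ((((Escherichia,Anopheles),Tremarctos),Triticum,Rattus),(Panthera,((Sorghum,Ailuropoda),Taxidea,(Betula,Yersinia))),Oryzias).
That clade has exactly 12 tips — every listed taxon and nothing else — so the group is monophyletic.

Yes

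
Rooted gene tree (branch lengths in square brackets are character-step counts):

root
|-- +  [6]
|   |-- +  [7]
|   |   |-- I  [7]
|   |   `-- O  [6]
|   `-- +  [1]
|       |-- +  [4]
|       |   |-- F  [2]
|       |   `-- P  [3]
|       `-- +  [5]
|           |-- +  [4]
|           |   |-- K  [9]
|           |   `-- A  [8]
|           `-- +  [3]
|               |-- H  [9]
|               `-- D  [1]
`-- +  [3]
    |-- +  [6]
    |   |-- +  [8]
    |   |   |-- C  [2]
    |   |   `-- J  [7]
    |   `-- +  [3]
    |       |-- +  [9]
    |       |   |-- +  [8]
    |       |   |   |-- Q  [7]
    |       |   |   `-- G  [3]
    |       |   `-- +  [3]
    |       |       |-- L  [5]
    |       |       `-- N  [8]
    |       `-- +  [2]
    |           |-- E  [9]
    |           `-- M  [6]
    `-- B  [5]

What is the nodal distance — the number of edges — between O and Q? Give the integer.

The MRCA of O and Q is the root of the tree.
From O up to that node: 3 branches. From Q up to the same node: 6 branches. Total: 3 + 6 = 9.

9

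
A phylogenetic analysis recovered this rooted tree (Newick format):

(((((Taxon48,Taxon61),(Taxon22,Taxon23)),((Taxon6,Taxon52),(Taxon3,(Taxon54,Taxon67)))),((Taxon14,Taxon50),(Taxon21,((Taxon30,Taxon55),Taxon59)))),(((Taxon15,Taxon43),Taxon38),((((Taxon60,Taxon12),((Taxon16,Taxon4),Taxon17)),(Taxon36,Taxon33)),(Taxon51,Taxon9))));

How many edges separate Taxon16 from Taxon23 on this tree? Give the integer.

12

The MRCA of Taxon16 and Taxon23 is the root of the tree.
From Taxon16 up to that node: 7 branches. From Taxon23 up to the same node: 5 branches. Total: 7 + 5 = 12.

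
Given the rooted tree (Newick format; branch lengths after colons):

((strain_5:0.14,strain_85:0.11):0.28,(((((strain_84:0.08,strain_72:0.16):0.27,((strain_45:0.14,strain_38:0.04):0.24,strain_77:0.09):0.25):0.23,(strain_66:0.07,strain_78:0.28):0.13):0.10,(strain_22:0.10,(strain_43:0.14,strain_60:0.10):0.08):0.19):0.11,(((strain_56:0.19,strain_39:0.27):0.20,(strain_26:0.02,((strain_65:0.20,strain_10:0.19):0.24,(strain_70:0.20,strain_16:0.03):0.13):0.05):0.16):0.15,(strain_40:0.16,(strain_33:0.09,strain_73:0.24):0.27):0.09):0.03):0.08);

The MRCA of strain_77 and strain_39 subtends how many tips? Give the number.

20

The MRCA of strain_77 and strain_39 is the node subtending (((((strain_84,strain_72),((strain_45,strain_38),strain_77)),(strain_66,strain_78)),(strain_22,(strain_43,strain_60))),(((strain_56,strain_39),(strain_26,((strain_65,strain_10),(strain_70,strain_16)))),(strain_40,(strain_33,strain_73)))).
That clade contains 20 terminal taxa: strain_10, strain_16, strain_22, strain_26, strain_33, strain_38, strain_39, strain_40, strain_43, strain_45, strain_56, strain_60, strain_65, strain_66, strain_70, strain_72, strain_73, strain_77, strain_78, strain_84.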